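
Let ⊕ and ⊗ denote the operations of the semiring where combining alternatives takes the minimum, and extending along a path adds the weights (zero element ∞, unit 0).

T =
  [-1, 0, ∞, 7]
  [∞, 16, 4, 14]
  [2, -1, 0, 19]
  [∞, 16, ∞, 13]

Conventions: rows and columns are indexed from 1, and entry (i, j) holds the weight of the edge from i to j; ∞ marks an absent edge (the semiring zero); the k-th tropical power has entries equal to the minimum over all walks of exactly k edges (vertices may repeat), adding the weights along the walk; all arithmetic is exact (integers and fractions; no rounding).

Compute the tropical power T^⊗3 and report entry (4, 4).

T^⊗2:
  [-2, -1, 4, 6]
  [6, 3, 4, 23]
  [1, -1, 0, 9]
  [∞, 29, 20, 26]
T^⊗3:
  [-3, -2, 3, 5]
  [5, 3, 4, 13]
  [0, -1, 0, 8]
  [22, 19, 20, 39]
Key observation: the optimum is the walk 4->2->3->4, with weight 16 + 4 + 19 = 39.
Optimal value attained by: walk 4->2->3->4.
Answer: (T^⊗3)[4][4] = 39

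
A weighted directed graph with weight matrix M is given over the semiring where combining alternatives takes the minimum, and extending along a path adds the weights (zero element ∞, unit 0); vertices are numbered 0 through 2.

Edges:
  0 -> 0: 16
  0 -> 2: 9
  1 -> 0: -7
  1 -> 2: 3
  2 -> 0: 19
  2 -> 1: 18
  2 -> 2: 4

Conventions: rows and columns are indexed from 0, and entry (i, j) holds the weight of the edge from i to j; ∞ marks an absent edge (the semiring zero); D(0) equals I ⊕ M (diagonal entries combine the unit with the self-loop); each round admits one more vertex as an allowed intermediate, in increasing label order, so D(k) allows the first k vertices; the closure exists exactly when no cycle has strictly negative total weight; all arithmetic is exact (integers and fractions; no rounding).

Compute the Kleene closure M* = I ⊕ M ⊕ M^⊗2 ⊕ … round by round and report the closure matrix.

D(0):
  [0, ∞, 9]
  [-7, 0, 3]
  [19, 18, 0]
D(1):
  [0, ∞, 9]
  [-7, 0, 2]
  [19, 18, 0]
D(2):
  [0, ∞, 9]
  [-7, 0, 2]
  [11, 18, 0]
D(3):
  [0, 27, 9]
  [-7, 0, 2]
  [11, 18, 0]
Answer: M* = [[0, 27, 9], [-7, 0, 2], [11, 18, 0]]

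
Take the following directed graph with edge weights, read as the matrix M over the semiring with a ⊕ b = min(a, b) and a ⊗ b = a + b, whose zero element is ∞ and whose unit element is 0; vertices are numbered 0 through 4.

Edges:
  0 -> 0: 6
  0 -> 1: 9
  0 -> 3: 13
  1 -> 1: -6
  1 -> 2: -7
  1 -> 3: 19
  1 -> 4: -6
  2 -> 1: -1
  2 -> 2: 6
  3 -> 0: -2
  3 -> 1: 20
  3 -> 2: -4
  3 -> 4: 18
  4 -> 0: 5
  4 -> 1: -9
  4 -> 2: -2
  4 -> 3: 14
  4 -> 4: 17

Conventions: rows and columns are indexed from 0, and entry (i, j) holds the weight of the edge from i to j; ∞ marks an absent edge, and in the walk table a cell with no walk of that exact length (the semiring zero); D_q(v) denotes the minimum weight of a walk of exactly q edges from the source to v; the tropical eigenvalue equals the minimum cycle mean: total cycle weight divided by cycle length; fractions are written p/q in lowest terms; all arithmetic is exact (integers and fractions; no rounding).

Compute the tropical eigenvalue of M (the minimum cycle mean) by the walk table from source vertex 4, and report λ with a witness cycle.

q=0: [∞, ∞, ∞, ∞, 0]
q=1: [5, -9, -2, 14, 17]
q=2: [11, -15, -16, 10, -15]
q=3: [-10, -24, -22, -1, -21]
q=4: [-16, -30, -31, -7, -30]
q=5: [-25, -39, -37, -16, -36]
Optimal cycle mean attained by: cycle 1->4->1, total (-6) + (-9), length 2.
Answer: λ = -15/2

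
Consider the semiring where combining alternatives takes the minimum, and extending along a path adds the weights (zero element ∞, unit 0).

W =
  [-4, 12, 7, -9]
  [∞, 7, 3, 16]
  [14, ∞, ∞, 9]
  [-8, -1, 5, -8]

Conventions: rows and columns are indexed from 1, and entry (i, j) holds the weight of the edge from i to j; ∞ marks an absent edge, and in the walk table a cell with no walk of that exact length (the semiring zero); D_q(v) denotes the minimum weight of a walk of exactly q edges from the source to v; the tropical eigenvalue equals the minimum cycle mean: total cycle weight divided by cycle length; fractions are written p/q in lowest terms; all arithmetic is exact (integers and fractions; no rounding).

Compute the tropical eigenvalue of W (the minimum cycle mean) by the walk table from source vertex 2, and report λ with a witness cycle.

q=0: [∞, 0, ∞, ∞]
q=1: [∞, 7, 3, 16]
q=2: [8, 14, 10, 8]
q=3: [0, 7, 13, -1]
q=4: [-9, -2, 4, -9]
Optimal cycle mean attained by: cycle 1->4->1, total (-9) + (-8), length 2.
Answer: λ = -17/2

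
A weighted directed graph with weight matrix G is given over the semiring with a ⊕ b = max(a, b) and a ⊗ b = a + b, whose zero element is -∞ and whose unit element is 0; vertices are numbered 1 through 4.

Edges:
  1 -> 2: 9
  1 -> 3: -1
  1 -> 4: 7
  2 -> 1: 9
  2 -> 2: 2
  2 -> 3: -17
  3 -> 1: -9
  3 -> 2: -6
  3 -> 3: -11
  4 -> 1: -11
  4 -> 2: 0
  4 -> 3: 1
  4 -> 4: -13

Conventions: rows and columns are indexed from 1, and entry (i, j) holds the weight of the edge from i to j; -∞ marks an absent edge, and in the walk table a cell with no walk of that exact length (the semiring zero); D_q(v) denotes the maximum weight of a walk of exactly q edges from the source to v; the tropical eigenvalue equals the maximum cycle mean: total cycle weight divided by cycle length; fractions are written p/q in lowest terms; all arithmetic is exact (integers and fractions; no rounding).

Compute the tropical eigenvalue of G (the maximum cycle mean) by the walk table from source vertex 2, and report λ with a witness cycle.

q=0: [-∞, 0, -∞, -∞]
q=1: [9, 2, -17, -∞]
q=2: [11, 18, 8, 16]
q=3: [27, 20, 17, 18]
q=4: [29, 36, 26, 34]
Optimal cycle mean attained by: cycle 1->2->1, total 9 + 9, length 2.
Answer: λ = 9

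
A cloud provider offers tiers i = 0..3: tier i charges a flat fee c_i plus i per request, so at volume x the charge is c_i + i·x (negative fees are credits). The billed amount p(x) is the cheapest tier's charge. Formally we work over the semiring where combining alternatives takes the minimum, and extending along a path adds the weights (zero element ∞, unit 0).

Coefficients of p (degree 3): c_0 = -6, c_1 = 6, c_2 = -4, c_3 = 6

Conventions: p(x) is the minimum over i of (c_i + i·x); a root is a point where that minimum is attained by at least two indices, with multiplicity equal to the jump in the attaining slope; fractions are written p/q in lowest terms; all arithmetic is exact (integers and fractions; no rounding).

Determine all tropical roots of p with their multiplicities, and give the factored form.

hull edge (i=0, c=-6) to (i=2, c=-4): slope 1, span 2
hull edge (i=2, c=-4) to (i=3, c=6): slope 10, span 1
Factored form: p(x) = 6 ⊗ (x ⊕ (-10)) ⊗ (x ⊕ (-1)) ⊗ (x ⊕ (-1))
Answer: roots = -10 (mult 1), -1 (mult 2)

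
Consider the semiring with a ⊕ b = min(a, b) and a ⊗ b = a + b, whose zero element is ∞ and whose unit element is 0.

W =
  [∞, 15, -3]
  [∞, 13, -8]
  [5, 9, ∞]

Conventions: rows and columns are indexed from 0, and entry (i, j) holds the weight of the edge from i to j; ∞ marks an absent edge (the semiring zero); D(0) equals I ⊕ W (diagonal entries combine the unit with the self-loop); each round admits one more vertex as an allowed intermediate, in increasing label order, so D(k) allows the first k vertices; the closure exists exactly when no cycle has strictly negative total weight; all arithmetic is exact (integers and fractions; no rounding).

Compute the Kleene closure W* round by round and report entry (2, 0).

D(0):
  [0, 15, -3]
  [∞, 0, -8]
  [5, 9, 0]
D(1):
  [0, 15, -3]
  [∞, 0, -8]
  [5, 9, 0]
D(2):
  [0, 15, -3]
  [∞, 0, -8]
  [5, 9, 0]
D(3):
  [0, 6, -3]
  [-3, 0, -8]
  [5, 9, 0]
Answer: W*[2][0] = 5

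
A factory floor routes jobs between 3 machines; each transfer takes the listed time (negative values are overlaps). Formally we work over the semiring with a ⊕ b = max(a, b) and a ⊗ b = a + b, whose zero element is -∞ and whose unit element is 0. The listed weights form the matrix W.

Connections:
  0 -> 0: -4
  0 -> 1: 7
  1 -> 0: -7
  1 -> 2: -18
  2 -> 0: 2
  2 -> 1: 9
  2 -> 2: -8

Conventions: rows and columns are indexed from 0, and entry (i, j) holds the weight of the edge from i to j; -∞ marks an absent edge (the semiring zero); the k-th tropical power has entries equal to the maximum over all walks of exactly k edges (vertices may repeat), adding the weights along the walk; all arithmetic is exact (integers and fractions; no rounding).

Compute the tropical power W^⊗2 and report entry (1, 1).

W^⊗2:
  [0, 3, -11]
  [-11, 0, -26]
  [2, 9, -9]
Key observation: the optimum is the walk 1->0->1, with weight (-7) + 7 = 0.
Optimal value attained by: walk 1->0->1.
Answer: (W^⊗2)[1][1] = 0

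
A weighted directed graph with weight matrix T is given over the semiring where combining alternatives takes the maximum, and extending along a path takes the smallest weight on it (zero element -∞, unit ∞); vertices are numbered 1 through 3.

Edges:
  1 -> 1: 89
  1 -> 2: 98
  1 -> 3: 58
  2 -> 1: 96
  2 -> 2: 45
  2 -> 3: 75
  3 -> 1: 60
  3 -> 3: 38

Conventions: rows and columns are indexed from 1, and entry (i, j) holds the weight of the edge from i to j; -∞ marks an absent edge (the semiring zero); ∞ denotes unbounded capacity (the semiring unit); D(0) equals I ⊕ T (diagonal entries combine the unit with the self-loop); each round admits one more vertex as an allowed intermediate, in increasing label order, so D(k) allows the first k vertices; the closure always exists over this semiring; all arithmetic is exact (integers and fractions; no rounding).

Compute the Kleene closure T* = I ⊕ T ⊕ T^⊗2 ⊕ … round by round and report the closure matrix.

D(0):
  [∞, 98, 58]
  [96, ∞, 75]
  [60, -∞, ∞]
D(1):
  [∞, 98, 58]
  [96, ∞, 75]
  [60, 60, ∞]
D(2):
  [∞, 98, 75]
  [96, ∞, 75]
  [60, 60, ∞]
D(3):
  [∞, 98, 75]
  [96, ∞, 75]
  [60, 60, ∞]
Answer: T* = [[∞, 98, 75], [96, ∞, 75], [60, 60, ∞]]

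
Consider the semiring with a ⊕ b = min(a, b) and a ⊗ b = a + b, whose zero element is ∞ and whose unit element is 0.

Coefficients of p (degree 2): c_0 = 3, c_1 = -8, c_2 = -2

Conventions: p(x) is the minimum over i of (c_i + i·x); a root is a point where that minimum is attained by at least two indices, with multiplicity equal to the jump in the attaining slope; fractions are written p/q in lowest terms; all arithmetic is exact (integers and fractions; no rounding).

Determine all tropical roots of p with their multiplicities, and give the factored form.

hull edge (i=0, c=3) to (i=1, c=-8): slope -11, span 1
hull edge (i=1, c=-8) to (i=2, c=-2): slope 6, span 1
Factored form: p(x) = -2 ⊗ (x ⊕ (-6)) ⊗ (x ⊕ 11)
Answer: roots = -6 (mult 1), 11 (mult 1)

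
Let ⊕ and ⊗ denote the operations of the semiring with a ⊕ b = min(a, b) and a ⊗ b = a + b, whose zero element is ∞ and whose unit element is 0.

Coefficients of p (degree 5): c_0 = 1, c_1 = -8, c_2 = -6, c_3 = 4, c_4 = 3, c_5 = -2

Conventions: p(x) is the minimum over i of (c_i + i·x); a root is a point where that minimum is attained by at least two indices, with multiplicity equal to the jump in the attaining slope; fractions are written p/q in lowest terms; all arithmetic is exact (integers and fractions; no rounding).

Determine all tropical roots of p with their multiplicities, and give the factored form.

hull edge (i=0, c=1) to (i=1, c=-8): slope -9, span 1
hull edge (i=1, c=-8) to (i=5, c=-2): slope 3/2, span 4
Factored form: p(x) = -2 ⊗ (x ⊕ (-3/2)) ⊗ (x ⊕ (-3/2)) ⊗ (x ⊕ (-3/2)) ⊗ (x ⊕ (-3/2)) ⊗ (x ⊕ 9)
Answer: roots = -3/2 (mult 4), 9 (mult 1)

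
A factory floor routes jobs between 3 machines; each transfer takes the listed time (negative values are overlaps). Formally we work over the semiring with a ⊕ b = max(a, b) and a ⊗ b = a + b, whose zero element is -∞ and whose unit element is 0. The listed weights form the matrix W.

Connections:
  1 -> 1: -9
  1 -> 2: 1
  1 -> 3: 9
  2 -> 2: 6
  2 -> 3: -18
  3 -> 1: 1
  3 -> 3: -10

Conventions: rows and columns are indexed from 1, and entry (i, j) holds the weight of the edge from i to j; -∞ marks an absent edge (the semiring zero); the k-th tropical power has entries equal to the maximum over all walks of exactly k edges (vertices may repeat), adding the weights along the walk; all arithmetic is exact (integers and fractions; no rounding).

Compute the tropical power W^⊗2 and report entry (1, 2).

W^⊗2:
  [10, 7, 0]
  [-17, 12, -12]
  [-8, 2, 10]
Key observation: the optimum is the walk 1->2->2, with weight 1 + 6 = 7.
Optimal value attained by: walk 1->2->2.
Answer: (W^⊗2)[1][2] = 7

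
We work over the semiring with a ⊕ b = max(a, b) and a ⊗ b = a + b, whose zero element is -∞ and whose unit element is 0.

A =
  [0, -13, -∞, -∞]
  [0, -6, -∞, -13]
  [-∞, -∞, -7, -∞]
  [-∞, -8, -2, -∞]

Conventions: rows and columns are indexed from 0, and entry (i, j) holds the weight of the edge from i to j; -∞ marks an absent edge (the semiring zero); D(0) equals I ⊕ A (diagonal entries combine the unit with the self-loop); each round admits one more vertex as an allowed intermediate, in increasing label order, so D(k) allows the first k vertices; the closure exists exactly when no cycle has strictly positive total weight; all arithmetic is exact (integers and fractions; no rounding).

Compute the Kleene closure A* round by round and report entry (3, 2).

D(0):
  [0, -13, -∞, -∞]
  [0, 0, -∞, -13]
  [-∞, -∞, 0, -∞]
  [-∞, -8, -2, 0]
D(1):
  [0, -13, -∞, -∞]
  [0, 0, -∞, -13]
  [-∞, -∞, 0, -∞]
  [-∞, -8, -2, 0]
D(2):
  [0, -13, -∞, -26]
  [0, 0, -∞, -13]
  [-∞, -∞, 0, -∞]
  [-8, -8, -2, 0]
D(3):
  [0, -13, -∞, -26]
  [0, 0, -∞, -13]
  [-∞, -∞, 0, -∞]
  [-8, -8, -2, 0]
D(4):
  [0, -13, -28, -26]
  [0, 0, -15, -13]
  [-∞, -∞, 0, -∞]
  [-8, -8, -2, 0]
Answer: A*[3][2] = -2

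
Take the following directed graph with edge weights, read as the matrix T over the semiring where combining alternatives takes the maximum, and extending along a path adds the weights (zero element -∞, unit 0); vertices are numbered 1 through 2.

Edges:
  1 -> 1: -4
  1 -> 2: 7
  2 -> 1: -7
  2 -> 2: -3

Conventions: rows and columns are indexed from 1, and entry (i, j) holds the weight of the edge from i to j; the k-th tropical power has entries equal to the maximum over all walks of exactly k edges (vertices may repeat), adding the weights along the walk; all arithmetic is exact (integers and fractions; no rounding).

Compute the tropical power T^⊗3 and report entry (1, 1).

T^⊗2:
  [0, 4]
  [-10, 0]
T^⊗3:
  [-3, 7]
  [-7, -3]
Key observation: the optimum is the walk 1->2->2->1, with weight 7 + (-3) + (-7) = -3.
Optimal value attained by: walk 1->2->2->1.
Answer: (T^⊗3)[1][1] = -3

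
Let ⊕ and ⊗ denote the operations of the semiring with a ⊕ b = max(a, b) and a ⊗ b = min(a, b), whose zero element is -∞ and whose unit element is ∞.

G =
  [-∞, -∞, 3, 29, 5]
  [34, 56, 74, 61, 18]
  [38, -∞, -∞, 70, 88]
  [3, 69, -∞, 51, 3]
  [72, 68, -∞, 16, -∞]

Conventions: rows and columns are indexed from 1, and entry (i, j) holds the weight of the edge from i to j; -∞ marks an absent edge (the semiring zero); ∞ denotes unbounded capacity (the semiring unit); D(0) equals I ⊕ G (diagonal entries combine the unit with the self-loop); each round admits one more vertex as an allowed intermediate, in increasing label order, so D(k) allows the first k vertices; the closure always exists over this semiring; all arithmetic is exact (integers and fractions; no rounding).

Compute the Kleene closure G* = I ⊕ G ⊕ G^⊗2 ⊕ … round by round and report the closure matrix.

D(0):
  [∞, -∞, 3, 29, 5]
  [34, ∞, 74, 61, 18]
  [38, -∞, ∞, 70, 88]
  [3, 69, -∞, ∞, 3]
  [72, 68, -∞, 16, ∞]
D(1):
  [∞, -∞, 3, 29, 5]
  [34, ∞, 74, 61, 18]
  [38, -∞, ∞, 70, 88]
  [3, 69, 3, ∞, 3]
  [72, 68, 3, 29, ∞]
D(2):
  [∞, -∞, 3, 29, 5]
  [34, ∞, 74, 61, 18]
  [38, -∞, ∞, 70, 88]
  [34, 69, 69, ∞, 18]
  [72, 68, 68, 61, ∞]
D(3):
  [∞, -∞, 3, 29, 5]
  [38, ∞, 74, 70, 74]
  [38, -∞, ∞, 70, 88]
  [38, 69, 69, ∞, 69]
  [72, 68, 68, 68, ∞]
D(4):
  [∞, 29, 29, 29, 29]
  [38, ∞, 74, 70, 74]
  [38, 69, ∞, 70, 88]
  [38, 69, 69, ∞, 69]
  [72, 68, 68, 68, ∞]
D(5):
  [∞, 29, 29, 29, 29]
  [72, ∞, 74, 70, 74]
  [72, 69, ∞, 70, 88]
  [69, 69, 69, ∞, 69]
  [72, 68, 68, 68, ∞]
Answer: G* = [[∞, 29, 29, 29, 29], [72, ∞, 74, 70, 74], [72, 69, ∞, 70, 88], [69, 69, 69, ∞, 69], [72, 68, 68, 68, ∞]]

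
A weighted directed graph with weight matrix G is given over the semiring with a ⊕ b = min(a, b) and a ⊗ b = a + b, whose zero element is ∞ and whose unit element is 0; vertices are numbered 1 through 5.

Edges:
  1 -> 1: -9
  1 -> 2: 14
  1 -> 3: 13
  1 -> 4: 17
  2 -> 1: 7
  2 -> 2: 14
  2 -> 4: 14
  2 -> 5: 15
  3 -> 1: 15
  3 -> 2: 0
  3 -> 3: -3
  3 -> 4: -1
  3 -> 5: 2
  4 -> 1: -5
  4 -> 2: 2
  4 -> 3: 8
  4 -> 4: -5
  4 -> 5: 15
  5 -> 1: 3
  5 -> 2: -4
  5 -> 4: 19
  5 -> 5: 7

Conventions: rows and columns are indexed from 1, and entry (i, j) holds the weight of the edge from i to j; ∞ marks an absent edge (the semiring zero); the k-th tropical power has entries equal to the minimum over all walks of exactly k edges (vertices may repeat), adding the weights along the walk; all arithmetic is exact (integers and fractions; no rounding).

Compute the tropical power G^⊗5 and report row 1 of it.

G^⊗2:
  [-18, 5, 4, 8, 15]
  [-2, 11, 20, 9, 22]
  [-6, -3, -6, -6, -1]
  [-14, -3, 3, -10, 10]
  [-6, 3, 16, 10, 11]
G^⊗3:
  [-27, -4, -5, -1, 6]
  [-11, 11, 11, 4, 22]
  [-15, -6, -9, -11, -4]
  [-23, -8, -2, -15, 5]
  [-15, 7, 7, 5, 18]
G^⊗4:
  [-36, -13, -14, -10, -3]
  [-20, 3, 2, -1, 13]
  [-24, -9, -12, -16, -7]
  [-32, -13, -10, -20, 0]
  [-24, -1, -2, 0, 9]
G^⊗5:
  [-45, -22, -23, -19, -12]
  [-29, -6, -7, -6, 4]
  [-33, -14, -15, -21, -10]
  [-41, -18, -19, -25, -8]
  [-33, -10, -11, -7, 0]
Answer: row 1 of G^⊗5 = [-45, -22, -23, -19, -12]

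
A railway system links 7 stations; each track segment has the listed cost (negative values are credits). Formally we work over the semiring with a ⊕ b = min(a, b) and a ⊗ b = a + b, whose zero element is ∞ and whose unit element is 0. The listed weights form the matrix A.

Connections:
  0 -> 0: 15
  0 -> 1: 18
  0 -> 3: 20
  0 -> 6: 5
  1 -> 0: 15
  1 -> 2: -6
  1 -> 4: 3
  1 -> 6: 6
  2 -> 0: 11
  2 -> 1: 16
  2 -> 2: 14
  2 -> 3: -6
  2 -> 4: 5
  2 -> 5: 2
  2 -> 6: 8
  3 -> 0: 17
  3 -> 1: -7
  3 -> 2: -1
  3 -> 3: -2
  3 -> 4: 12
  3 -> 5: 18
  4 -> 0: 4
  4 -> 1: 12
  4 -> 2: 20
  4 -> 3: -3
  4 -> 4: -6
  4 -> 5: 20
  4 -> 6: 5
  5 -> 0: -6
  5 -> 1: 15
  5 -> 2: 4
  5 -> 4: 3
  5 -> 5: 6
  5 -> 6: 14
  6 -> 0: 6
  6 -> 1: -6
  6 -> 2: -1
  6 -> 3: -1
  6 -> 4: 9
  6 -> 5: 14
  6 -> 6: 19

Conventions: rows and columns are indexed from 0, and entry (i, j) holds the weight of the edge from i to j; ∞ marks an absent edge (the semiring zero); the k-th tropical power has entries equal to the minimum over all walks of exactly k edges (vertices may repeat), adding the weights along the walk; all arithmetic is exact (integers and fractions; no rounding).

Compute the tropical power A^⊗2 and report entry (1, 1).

A^⊗2:
  [11, -1, 4, 4, 14, 19, 20]
  [5, 0, 5, -12, -3, -4, 2]
  [-4, -13, -7, -8, -1, 8, 10]
  [8, -9, -13, -7, -4, 1, -1]
  [-2, -10, -4, -9, -12, 14, -1]
  [0, 8, 9, -2, -3, 6, -1]
  [8, -8, -12, -7, -3, 1, 0]
Key observation: the optimum is the walk 1->6->1, with weight 6 + (-6) = 0.
Optimal value attained by: walk 1->6->1.
Answer: (A^⊗2)[1][1] = 0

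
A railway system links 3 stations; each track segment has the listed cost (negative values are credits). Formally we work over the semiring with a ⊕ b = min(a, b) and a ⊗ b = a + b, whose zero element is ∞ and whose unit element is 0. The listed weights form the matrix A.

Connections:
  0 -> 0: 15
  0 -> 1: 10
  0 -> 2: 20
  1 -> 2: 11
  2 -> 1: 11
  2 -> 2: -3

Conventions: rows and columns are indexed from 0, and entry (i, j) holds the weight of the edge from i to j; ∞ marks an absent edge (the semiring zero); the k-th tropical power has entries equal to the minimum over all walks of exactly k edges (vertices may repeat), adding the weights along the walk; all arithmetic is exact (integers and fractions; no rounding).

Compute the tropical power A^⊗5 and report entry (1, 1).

A^⊗2:
  [30, 25, 17]
  [∞, 22, 8]
  [∞, 8, -6]
A^⊗3:
  [45, 28, 14]
  [∞, 19, 5]
  [∞, 5, -9]
A^⊗4:
  [60, 25, 11]
  [∞, 16, 2]
  [∞, 2, -12]
A^⊗5:
  [75, 22, 8]
  [∞, 13, -1]
  [∞, -1, -15]
Key observation: the optimum is the walk 1->2->2->2->2->1, with weight 11 + (-3) + (-3) + (-3) + 11 = 13.
Optimal value attained by: walk 1->2->2->2->2->1.
Answer: (A^⊗5)[1][1] = 13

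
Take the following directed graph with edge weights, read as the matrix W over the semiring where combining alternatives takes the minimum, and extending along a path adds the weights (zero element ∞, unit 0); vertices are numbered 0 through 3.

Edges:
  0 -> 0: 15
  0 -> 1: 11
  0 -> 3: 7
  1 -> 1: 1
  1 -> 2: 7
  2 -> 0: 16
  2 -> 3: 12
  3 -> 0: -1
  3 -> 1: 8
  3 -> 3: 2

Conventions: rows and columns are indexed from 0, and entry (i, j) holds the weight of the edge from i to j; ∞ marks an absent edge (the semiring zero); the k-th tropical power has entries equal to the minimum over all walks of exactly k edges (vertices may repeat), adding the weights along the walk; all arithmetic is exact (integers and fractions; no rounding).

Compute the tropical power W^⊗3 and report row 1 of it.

W^⊗2:
  [6, 12, 18, 9]
  [23, 2, 8, 19]
  [11, 20, ∞, 14]
  [1, 9, 15, 4]
W^⊗3:
  [8, 13, 19, 11]
  [18, 3, 9, 20]
  [13, 21, 27, 16]
  [3, 10, 16, 6]
Answer: row 1 of W^⊗3 = [18, 3, 9, 20]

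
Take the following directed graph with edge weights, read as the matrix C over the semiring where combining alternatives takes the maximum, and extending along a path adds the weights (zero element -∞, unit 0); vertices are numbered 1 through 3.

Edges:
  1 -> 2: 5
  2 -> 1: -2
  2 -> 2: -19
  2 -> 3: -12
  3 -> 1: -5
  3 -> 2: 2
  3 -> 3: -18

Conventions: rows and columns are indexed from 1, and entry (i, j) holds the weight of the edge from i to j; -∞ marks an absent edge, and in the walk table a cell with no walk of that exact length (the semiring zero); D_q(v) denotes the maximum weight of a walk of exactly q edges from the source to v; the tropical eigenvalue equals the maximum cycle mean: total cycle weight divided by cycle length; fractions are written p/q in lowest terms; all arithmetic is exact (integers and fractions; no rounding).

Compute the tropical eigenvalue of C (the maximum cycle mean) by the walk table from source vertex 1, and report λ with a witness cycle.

q=0: [0, -∞, -∞]
q=1: [-∞, 5, -∞]
q=2: [3, -14, -7]
q=3: [-12, 8, -25]
Optimal cycle mean attained by: cycle 1->2->1, total 5 + (-2), length 2.
Answer: λ = 3/2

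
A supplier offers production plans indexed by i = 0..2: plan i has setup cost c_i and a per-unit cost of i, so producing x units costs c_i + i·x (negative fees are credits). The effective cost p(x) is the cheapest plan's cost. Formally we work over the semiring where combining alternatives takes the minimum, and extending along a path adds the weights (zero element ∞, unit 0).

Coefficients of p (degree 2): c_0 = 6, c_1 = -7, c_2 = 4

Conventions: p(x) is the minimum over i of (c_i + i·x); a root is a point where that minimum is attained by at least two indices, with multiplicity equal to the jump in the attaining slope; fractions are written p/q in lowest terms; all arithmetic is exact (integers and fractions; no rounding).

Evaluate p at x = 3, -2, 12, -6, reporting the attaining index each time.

p(3) = min(6+0·3=6, -7+1·3=-4, 4+2·3=10) = -4 (attained by i=1)
p(-2) = min(6+0·(-2)=6, -7+1·(-2)=-9, 4+2·(-2)=0) = -9 (attained by i=1)
p(12) = min(6+0·12=6, -7+1·12=5, 4+2·12=28) = 5 (attained by i=1)
p(-6) = min(6+0·(-6)=6, -7+1·(-6)=-13, 4+2·(-6)=-8) = -13 (attained by i=1)
Answer: p(3) = -4; p(-2) = -9; p(12) = 5; p(-6) = -13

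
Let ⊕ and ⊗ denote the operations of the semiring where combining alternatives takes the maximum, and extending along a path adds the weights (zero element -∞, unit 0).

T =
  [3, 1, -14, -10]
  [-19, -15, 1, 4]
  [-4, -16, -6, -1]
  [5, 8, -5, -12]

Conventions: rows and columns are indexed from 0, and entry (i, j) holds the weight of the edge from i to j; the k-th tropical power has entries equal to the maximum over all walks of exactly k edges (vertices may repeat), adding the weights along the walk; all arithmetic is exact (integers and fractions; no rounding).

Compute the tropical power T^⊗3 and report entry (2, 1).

T^⊗2:
  [6, 4, 2, 5]
  [9, 12, -1, 0]
  [4, 7, -6, -7]
  [8, 6, 9, 12]
T^⊗3:
  [10, 13, 5, 8]
  [12, 10, 13, 16]
  [7, 5, 8, 11]
  [17, 20, 7, 10]
Key observation: the optimum is the walk 2->3->0->1, with weight (-1) + 5 + 1 = 5.
Optimal value attained by: walk 2->3->0->1.
Answer: (T^⊗3)[2][1] = 5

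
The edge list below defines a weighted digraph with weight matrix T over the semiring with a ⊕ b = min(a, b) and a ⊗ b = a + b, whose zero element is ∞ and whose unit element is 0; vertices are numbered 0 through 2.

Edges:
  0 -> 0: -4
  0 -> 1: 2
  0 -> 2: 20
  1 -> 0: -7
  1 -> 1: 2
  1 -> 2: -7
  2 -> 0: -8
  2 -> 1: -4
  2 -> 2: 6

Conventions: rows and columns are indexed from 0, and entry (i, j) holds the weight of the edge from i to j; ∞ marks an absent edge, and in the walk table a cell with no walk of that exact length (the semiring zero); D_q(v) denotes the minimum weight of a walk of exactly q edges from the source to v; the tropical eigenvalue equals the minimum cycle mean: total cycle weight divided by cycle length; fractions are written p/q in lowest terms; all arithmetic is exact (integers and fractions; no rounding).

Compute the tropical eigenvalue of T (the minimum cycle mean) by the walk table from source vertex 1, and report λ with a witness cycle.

q=0: [∞, 0, ∞]
q=1: [-7, 2, -7]
q=2: [-15, -11, -5]
q=3: [-19, -13, -18]
Optimal cycle mean attained by: cycle 1->2->1, total (-7) + (-4), length 2.
Answer: λ = -11/2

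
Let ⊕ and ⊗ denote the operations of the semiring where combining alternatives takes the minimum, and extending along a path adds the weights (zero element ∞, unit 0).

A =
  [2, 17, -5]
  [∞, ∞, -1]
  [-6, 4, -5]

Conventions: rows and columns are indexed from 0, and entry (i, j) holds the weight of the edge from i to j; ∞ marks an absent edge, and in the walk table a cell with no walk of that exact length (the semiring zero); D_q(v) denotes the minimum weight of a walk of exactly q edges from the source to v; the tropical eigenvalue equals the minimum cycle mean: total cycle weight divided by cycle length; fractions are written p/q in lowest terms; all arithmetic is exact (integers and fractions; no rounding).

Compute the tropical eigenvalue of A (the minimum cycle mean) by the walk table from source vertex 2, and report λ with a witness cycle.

q=0: [∞, ∞, 0]
q=1: [-6, 4, -5]
q=2: [-11, -1, -11]
q=3: [-17, -7, -16]
Optimal cycle mean attained by: cycle 0->2->0, total (-5) + (-6), length 2.
Answer: λ = -11/2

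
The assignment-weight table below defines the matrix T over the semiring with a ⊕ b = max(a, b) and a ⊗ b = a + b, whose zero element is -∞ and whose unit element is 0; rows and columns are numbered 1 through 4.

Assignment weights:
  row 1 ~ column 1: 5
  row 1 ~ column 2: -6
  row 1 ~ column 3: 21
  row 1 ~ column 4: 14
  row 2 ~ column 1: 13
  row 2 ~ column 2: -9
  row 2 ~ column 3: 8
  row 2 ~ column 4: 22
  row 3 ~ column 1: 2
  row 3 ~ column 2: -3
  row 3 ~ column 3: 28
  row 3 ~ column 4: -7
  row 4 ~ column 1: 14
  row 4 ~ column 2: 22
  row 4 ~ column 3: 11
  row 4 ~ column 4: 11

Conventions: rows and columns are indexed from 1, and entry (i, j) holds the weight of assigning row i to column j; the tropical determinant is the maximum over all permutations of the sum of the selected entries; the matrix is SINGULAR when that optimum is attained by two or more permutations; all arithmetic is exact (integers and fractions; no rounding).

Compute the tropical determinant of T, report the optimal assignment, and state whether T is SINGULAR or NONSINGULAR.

σ = (1, 2, 3, 4): 5 + (-9) + 28 + 11 = 35
σ = (1, 2, 4, 3): 5 + (-9) + (-7) + 11 = 0
σ = (1, 3, 2, 4): 5 + 8 + (-3) + 11 = 21
σ = (1, 3, 4, 2): 5 + 8 + (-7) + 22 = 28
σ = (1, 4, 2, 3): 5 + 22 + (-3) + 11 = 35
σ = (1, 4, 3, 2): 5 + 22 + 28 + 22 = 77
σ = (2, 1, 3, 4): (-6) + 13 + 28 + 11 = 46
σ = (2, 1, 4, 3): (-6) + 13 + (-7) + 11 = 11
σ = (2, 3, 1, 4): (-6) + 8 + 2 + 11 = 15
σ = (2, 3, 4, 1): (-6) + 8 + (-7) + 14 = 9
σ = (2, 4, 1, 3): (-6) + 22 + 2 + 11 = 29
σ = (2, 4, 3, 1): (-6) + 22 + 28 + 14 = 58
σ = (3, 1, 2, 4): 21 + 13 + (-3) + 11 = 42
σ = (3, 1, 4, 2): 21 + 13 + (-7) + 22 = 49
σ = (3, 2, 1, 4): 21 + (-9) + 2 + 11 = 25
σ = (3, 2, 4, 1): 21 + (-9) + (-7) + 14 = 19
σ = (3, 4, 1, 2): 21 + 22 + 2 + 22 = 67
σ = (3, 4, 2, 1): 21 + 22 + (-3) + 14 = 54
σ = (4, 1, 2, 3): 14 + 13 + (-3) + 11 = 35
σ = (4, 1, 3, 2): 14 + 13 + 28 + 22 = 77
σ = (4, 2, 1, 3): 14 + (-9) + 2 + 11 = 18
σ = (4, 2, 3, 1): 14 + (-9) + 28 + 14 = 47
σ = (4, 3, 1, 2): 14 + 8 + 2 + 22 = 46
σ = (4, 3, 2, 1): 14 + 8 + (-3) + 14 = 33
Optimal value attained by: σ = (1, 4, 3, 2).
Answer: det⊕(T) = 77; verdict: SINGULAR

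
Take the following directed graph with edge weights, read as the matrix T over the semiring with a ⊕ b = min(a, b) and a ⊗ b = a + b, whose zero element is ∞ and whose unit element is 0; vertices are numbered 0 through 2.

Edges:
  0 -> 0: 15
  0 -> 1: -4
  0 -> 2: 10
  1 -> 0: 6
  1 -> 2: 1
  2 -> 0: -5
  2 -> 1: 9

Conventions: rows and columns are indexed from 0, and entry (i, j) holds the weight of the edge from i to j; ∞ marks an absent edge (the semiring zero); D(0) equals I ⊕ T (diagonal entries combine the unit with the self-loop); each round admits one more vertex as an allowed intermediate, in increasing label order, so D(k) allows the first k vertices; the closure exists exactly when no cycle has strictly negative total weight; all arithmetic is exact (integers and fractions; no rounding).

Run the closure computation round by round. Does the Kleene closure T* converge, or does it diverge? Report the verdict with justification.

D(0):
  [0, -4, 10]
  [6, 0, 1]
  [-5, 9, 0]
D(1):
  [0, -4, 10]
  [6, 0, 1]
  [-5, -9, 0]
Detection: at round 2, diagonal entry (2, 2) turns strictly negative.
Key observation: the cycle 2->0->1->2 has total weight (-5) + (-4) + 1, which is strictly negative.
Answer: DIVERGES — negative cycle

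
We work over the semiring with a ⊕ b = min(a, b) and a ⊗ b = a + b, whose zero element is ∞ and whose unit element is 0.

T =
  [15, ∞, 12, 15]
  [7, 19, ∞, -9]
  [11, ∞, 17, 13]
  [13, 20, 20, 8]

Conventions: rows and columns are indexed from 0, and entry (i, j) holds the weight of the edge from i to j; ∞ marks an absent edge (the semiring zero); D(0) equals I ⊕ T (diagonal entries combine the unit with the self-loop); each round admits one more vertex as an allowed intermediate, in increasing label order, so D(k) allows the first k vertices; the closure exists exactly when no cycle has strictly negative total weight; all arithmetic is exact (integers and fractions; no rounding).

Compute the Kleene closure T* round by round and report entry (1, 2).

D(0):
  [0, ∞, 12, 15]
  [7, 0, ∞, -9]
  [11, ∞, 0, 13]
  [13, 20, 20, 0]
D(1):
  [0, ∞, 12, 15]
  [7, 0, 19, -9]
  [11, ∞, 0, 13]
  [13, 20, 20, 0]
D(2):
  [0, ∞, 12, 15]
  [7, 0, 19, -9]
  [11, ∞, 0, 13]
  [13, 20, 20, 0]
D(3):
  [0, ∞, 12, 15]
  [7, 0, 19, -9]
  [11, ∞, 0, 13]
  [13, 20, 20, 0]
D(4):
  [0, 35, 12, 15]
  [4, 0, 11, -9]
  [11, 33, 0, 13]
  [13, 20, 20, 0]
Answer: T*[1][2] = 11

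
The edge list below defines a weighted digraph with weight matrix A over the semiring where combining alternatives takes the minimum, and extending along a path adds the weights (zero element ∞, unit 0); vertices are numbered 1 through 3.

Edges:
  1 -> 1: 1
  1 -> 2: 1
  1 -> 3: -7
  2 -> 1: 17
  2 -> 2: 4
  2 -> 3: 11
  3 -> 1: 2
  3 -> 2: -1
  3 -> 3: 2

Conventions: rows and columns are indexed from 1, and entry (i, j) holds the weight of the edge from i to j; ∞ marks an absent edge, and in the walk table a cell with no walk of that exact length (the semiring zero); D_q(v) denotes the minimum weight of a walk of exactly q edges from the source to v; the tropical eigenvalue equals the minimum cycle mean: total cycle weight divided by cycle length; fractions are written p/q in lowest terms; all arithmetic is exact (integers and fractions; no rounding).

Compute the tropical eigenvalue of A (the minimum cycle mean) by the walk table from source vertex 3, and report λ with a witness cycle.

q=0: [∞, ∞, 0]
q=1: [2, -1, 2]
q=2: [3, 1, -5]
q=3: [-3, -6, -4]
Optimal cycle mean attained by: cycle 1->3->1, total (-7) + 2, length 2.
Answer: λ = -5/2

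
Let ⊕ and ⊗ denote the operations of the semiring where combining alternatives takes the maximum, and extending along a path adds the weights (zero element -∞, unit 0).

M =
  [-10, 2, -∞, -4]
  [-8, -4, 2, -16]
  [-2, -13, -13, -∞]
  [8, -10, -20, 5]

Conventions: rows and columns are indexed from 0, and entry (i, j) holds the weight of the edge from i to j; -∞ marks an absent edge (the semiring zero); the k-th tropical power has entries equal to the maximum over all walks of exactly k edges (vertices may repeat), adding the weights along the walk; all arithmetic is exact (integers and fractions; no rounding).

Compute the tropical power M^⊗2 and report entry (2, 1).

M^⊗2:
  [4, -2, 4, 1]
  [0, -6, -2, -11]
  [-12, 0, -11, -6]
  [13, 10, -8, 10]
Key observation: the optimum is the walk 2->0->1, with weight (-2) + 2 = 0.
Optimal value attained by: walk 2->0->1.
Answer: (M^⊗2)[2][1] = 0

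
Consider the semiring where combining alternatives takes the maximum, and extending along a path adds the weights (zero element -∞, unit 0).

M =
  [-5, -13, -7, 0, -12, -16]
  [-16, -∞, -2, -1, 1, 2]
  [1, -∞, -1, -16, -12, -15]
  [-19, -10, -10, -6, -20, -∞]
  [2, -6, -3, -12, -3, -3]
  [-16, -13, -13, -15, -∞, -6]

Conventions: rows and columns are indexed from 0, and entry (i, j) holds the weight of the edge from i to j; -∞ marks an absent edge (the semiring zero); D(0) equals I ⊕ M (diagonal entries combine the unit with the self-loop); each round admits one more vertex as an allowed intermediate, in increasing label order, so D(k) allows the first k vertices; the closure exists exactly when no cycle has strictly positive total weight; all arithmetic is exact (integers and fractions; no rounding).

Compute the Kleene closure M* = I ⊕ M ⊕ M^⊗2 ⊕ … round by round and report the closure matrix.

D(0):
  [0, -13, -7, 0, -12, -16]
  [-16, 0, -2, -1, 1, 2]
  [1, -∞, 0, -16, -12, -15]
  [-19, -10, -10, 0, -20, -∞]
  [2, -6, -3, -12, 0, -3]
  [-16, -13, -13, -15, -∞, 0]
D(1):
  [0, -13, -7, 0, -12, -16]
  [-16, 0, -2, -1, 1, 2]
  [1, -12, 0, 1, -11, -15]
  [-19, -10, -10, 0, -20, -35]
  [2, -6, -3, 2, 0, -3]
  [-16, -13, -13, -15, -28, 0]
D(2):
  [0, -13, -7, 0, -12, -11]
  [-16, 0, -2, -1, 1, 2]
  [1, -12, 0, 1, -11, -10]
  [-19, -10, -10, 0, -9, -8]
  [2, -6, -3, 2, 0, -3]
  [-16, -13, -13, -14, -12, 0]
D(3):
  [0, -13, -7, 0, -12, -11]
  [-1, 0, -2, -1, 1, 2]
  [1, -12, 0, 1, -11, -10]
  [-9, -10, -10, 0, -9, -8]
  [2, -6, -3, 2, 0, -3]
  [-12, -13, -13, -12, -12, 0]
D(4):
  [0, -10, -7, 0, -9, -8]
  [-1, 0, -2, -1, 1, 2]
  [1, -9, 0, 1, -8, -7]
  [-9, -10, -10, 0, -9, -8]
  [2, -6, -3, 2, 0, -3]
  [-12, -13, -13, -12, -12, 0]
D(5):
  [0, -10, -7, 0, -9, -8]
  [3, 0, -2, 3, 1, 2]
  [1, -9, 0, 1, -8, -7]
  [-7, -10, -10, 0, -9, -8]
  [2, -6, -3, 2, 0, -3]
  [-10, -13, -13, -10, -12, 0]
D(6):
  [0, -10, -7, 0, -9, -8]
  [3, 0, -2, 3, 1, 2]
  [1, -9, 0, 1, -8, -7]
  [-7, -10, -10, 0, -9, -8]
  [2, -6, -3, 2, 0, -3]
  [-10, -13, -13, -10, -12, 0]
Answer: M* = [[0, -10, -7, 0, -9, -8], [3, 0, -2, 3, 1, 2], [1, -9, 0, 1, -8, -7], [-7, -10, -10, 0, -9, -8], [2, -6, -3, 2, 0, -3], [-10, -13, -13, -10, -12, 0]]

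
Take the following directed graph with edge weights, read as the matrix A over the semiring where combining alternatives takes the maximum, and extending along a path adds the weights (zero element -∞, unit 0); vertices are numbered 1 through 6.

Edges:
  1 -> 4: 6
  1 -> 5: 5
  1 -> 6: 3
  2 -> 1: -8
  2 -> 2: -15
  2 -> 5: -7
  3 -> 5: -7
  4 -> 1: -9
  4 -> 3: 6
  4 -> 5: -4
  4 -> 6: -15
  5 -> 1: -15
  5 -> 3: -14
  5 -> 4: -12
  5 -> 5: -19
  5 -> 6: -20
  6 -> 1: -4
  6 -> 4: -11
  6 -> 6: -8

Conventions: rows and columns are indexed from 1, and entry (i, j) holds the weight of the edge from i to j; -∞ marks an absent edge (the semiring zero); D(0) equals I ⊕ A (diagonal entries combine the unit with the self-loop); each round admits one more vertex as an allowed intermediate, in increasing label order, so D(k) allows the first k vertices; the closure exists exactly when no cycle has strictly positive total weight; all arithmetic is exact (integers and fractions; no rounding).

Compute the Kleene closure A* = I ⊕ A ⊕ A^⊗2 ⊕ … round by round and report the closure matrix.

D(0):
  [0, -∞, -∞, 6, 5, 3]
  [-8, 0, -∞, -∞, -7, -∞]
  [-∞, -∞, 0, -∞, -7, -∞]
  [-9, -∞, 6, 0, -4, -15]
  [-15, -∞, -14, -12, 0, -20]
  [-4, -∞, -∞, -11, -∞, 0]
D(1):
  [0, -∞, -∞, 6, 5, 3]
  [-8, 0, -∞, -2, -3, -5]
  [-∞, -∞, 0, -∞, -7, -∞]
  [-9, -∞, 6, 0, -4, -6]
  [-15, -∞, -14, -9, 0, -12]
  [-4, -∞, -∞, 2, 1, 0]
D(2):
  [0, -∞, -∞, 6, 5, 3]
  [-8, 0, -∞, -2, -3, -5]
  [-∞, -∞, 0, -∞, -7, -∞]
  [-9, -∞, 6, 0, -4, -6]
  [-15, -∞, -14, -9, 0, -12]
  [-4, -∞, -∞, 2, 1, 0]
D(3):
  [0, -∞, -∞, 6, 5, 3]
  [-8, 0, -∞, -2, -3, -5]
  [-∞, -∞, 0, -∞, -7, -∞]
  [-9, -∞, 6, 0, -1, -6]
  [-15, -∞, -14, -9, 0, -12]
  [-4, -∞, -∞, 2, 1, 0]
D(4):
  [0, -∞, 12, 6, 5, 3]
  [-8, 0, 4, -2, -3, -5]
  [-∞, -∞, 0, -∞, -7, -∞]
  [-9, -∞, 6, 0, -1, -6]
  [-15, -∞, -3, -9, 0, -12]
  [-4, -∞, 8, 2, 1, 0]
D(5):
  [0, -∞, 12, 6, 5, 3]
  [-8, 0, 4, -2, -3, -5]
  [-22, -∞, 0, -16, -7, -19]
  [-9, -∞, 6, 0, -1, -6]
  [-15, -∞, -3, -9, 0, -12]
  [-4, -∞, 8, 2, 1, 0]
D(6):
  [0, -∞, 12, 6, 5, 3]
  [-8, 0, 4, -2, -3, -5]
  [-22, -∞, 0, -16, -7, -19]
  [-9, -∞, 6, 0, -1, -6]
  [-15, -∞, -3, -9, 0, -12]
  [-4, -∞, 8, 2, 1, 0]
Answer: A* = [[0, -∞, 12, 6, 5, 3], [-8, 0, 4, -2, -3, -5], [-22, -∞, 0, -16, -7, -19], [-9, -∞, 6, 0, -1, -6], [-15, -∞, -3, -9, 0, -12], [-4, -∞, 8, 2, 1, 0]]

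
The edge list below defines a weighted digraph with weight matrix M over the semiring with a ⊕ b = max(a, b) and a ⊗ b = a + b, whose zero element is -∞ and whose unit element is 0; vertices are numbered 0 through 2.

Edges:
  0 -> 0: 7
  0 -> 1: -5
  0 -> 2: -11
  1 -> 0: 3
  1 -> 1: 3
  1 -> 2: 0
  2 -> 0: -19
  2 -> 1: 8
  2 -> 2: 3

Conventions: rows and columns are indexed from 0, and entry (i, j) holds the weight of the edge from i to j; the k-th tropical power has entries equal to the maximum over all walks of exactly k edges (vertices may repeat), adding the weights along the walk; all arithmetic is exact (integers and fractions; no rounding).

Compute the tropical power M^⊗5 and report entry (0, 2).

M^⊗2:
  [14, 2, -4]
  [10, 8, 3]
  [11, 11, 8]
M^⊗3:
  [21, 9, 3]
  [17, 11, 8]
  [18, 16, 11]
M^⊗4:
  [28, 16, 10]
  [24, 16, 11]
  [25, 19, 16]
M^⊗5:
  [35, 23, 17]
  [31, 19, 16]
  [32, 24, 19]
Key observation: the optimum is the walk 0->0->0->0->0->2, with weight 7 + 7 + 7 + 7 + (-11) = 17.
Optimal value attained by: walk 0->0->0->0->0->2.
Answer: (M^⊗5)[0][2] = 17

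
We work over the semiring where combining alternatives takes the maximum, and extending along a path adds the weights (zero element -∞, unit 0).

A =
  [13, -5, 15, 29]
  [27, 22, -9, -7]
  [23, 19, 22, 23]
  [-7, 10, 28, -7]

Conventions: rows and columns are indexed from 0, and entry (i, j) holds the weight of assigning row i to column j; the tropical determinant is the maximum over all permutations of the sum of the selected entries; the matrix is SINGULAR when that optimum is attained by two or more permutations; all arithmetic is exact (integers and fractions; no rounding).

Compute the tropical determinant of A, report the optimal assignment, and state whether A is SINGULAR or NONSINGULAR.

σ = (0, 1, 2, 3): 13 + 22 + 22 + (-7) = 50
σ = (0, 1, 3, 2): 13 + 22 + 23 + 28 = 86
σ = (0, 2, 1, 3): 13 + (-9) + 19 + (-7) = 16
σ = (0, 2, 3, 1): 13 + (-9) + 23 + 10 = 37
σ = (0, 3, 1, 2): 13 + (-7) + 19 + 28 = 53
σ = (0, 3, 2, 1): 13 + (-7) + 22 + 10 = 38
σ = (1, 0, 2, 3): (-5) + 27 + 22 + (-7) = 37
σ = (1, 0, 3, 2): (-5) + 27 + 23 + 28 = 73
σ = (1, 2, 0, 3): (-5) + (-9) + 23 + (-7) = 2
σ = (1, 2, 3, 0): (-5) + (-9) + 23 + (-7) = 2
σ = (1, 3, 0, 2): (-5) + (-7) + 23 + 28 = 39
σ = (1, 3, 2, 0): (-5) + (-7) + 22 + (-7) = 3
σ = (2, 0, 1, 3): 15 + 27 + 19 + (-7) = 54
σ = (2, 0, 3, 1): 15 + 27 + 23 + 10 = 75
σ = (2, 1, 0, 3): 15 + 22 + 23 + (-7) = 53
σ = (2, 1, 3, 0): 15 + 22 + 23 + (-7) = 53
σ = (2, 3, 0, 1): 15 + (-7) + 23 + 10 = 41
σ = (2, 3, 1, 0): 15 + (-7) + 19 + (-7) = 20
σ = (3, 0, 1, 2): 29 + 27 + 19 + 28 = 103
σ = (3, 0, 2, 1): 29 + 27 + 22 + 10 = 88
σ = (3, 1, 0, 2): 29 + 22 + 23 + 28 = 102
σ = (3, 1, 2, 0): 29 + 22 + 22 + (-7) = 66
σ = (3, 2, 0, 1): 29 + (-9) + 23 + 10 = 53
σ = (3, 2, 1, 0): 29 + (-9) + 19 + (-7) = 32
Optimal value attained by: σ = (3, 0, 1, 2).
Answer: det⊕(A) = 103; verdict: NONSINGULAR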